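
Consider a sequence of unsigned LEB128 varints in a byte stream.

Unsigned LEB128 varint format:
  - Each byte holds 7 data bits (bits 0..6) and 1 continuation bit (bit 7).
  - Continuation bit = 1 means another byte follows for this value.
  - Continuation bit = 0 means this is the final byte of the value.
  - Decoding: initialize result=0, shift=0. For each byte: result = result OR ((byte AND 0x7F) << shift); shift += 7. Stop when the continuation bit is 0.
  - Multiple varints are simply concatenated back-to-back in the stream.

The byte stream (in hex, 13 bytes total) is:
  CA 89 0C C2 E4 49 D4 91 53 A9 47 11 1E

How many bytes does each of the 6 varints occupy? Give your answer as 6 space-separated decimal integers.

Answer: 3 3 3 2 1 1

Derivation:
  byte[0]=0xCA cont=1 payload=0x4A=74: acc |= 74<<0 -> acc=74 shift=7
  byte[1]=0x89 cont=1 payload=0x09=9: acc |= 9<<7 -> acc=1226 shift=14
  byte[2]=0x0C cont=0 payload=0x0C=12: acc |= 12<<14 -> acc=197834 shift=21 [end]
Varint 1: bytes[0:3] = CA 89 0C -> value 197834 (3 byte(s))
  byte[3]=0xC2 cont=1 payload=0x42=66: acc |= 66<<0 -> acc=66 shift=7
  byte[4]=0xE4 cont=1 payload=0x64=100: acc |= 100<<7 -> acc=12866 shift=14
  byte[5]=0x49 cont=0 payload=0x49=73: acc |= 73<<14 -> acc=1208898 shift=21 [end]
Varint 2: bytes[3:6] = C2 E4 49 -> value 1208898 (3 byte(s))
  byte[6]=0xD4 cont=1 payload=0x54=84: acc |= 84<<0 -> acc=84 shift=7
  byte[7]=0x91 cont=1 payload=0x11=17: acc |= 17<<7 -> acc=2260 shift=14
  byte[8]=0x53 cont=0 payload=0x53=83: acc |= 83<<14 -> acc=1362132 shift=21 [end]
Varint 3: bytes[6:9] = D4 91 53 -> value 1362132 (3 byte(s))
  byte[9]=0xA9 cont=1 payload=0x29=41: acc |= 41<<0 -> acc=41 shift=7
  byte[10]=0x47 cont=0 payload=0x47=71: acc |= 71<<7 -> acc=9129 shift=14 [end]
Varint 4: bytes[9:11] = A9 47 -> value 9129 (2 byte(s))
  byte[11]=0x11 cont=0 payload=0x11=17: acc |= 17<<0 -> acc=17 shift=7 [end]
Varint 5: bytes[11:12] = 11 -> value 17 (1 byte(s))
  byte[12]=0x1E cont=0 payload=0x1E=30: acc |= 30<<0 -> acc=30 shift=7 [end]
Varint 6: bytes[12:13] = 1E -> value 30 (1 byte(s))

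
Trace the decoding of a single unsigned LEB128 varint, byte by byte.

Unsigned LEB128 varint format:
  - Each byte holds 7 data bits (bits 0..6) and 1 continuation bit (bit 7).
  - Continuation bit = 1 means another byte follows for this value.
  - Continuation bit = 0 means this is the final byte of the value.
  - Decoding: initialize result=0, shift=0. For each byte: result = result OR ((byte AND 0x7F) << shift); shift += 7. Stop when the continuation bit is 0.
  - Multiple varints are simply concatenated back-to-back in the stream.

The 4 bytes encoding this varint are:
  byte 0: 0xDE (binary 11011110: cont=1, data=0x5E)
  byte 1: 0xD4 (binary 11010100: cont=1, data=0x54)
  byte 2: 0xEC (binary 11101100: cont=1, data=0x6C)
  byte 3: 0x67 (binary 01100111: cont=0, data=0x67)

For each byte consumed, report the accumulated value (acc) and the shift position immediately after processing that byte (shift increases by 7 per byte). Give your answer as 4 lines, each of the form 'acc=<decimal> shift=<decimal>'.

byte 0=0xDE: payload=0x5E=94, contrib = 94<<0 = 94; acc -> 94, shift -> 7
byte 1=0xD4: payload=0x54=84, contrib = 84<<7 = 10752; acc -> 10846, shift -> 14
byte 2=0xEC: payload=0x6C=108, contrib = 108<<14 = 1769472; acc -> 1780318, shift -> 21
byte 3=0x67: payload=0x67=103, contrib = 103<<21 = 216006656; acc -> 217786974, shift -> 28

Answer: acc=94 shift=7
acc=10846 shift=14
acc=1780318 shift=21
acc=217786974 shift=28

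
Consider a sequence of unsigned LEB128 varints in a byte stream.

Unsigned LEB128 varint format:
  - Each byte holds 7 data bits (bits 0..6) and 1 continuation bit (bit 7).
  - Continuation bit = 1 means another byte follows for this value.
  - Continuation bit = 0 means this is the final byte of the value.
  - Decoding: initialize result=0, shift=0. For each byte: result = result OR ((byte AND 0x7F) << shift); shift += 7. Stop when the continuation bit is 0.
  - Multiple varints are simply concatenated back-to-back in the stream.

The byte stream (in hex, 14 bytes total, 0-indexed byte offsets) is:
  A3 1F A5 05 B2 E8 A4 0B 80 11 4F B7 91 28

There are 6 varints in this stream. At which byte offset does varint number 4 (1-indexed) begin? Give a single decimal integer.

Answer: 8

Derivation:
  byte[0]=0xA3 cont=1 payload=0x23=35: acc |= 35<<0 -> acc=35 shift=7
  byte[1]=0x1F cont=0 payload=0x1F=31: acc |= 31<<7 -> acc=4003 shift=14 [end]
Varint 1: bytes[0:2] = A3 1F -> value 4003 (2 byte(s))
  byte[2]=0xA5 cont=1 payload=0x25=37: acc |= 37<<0 -> acc=37 shift=7
  byte[3]=0x05 cont=0 payload=0x05=5: acc |= 5<<7 -> acc=677 shift=14 [end]
Varint 2: bytes[2:4] = A5 05 -> value 677 (2 byte(s))
  byte[4]=0xB2 cont=1 payload=0x32=50: acc |= 50<<0 -> acc=50 shift=7
  byte[5]=0xE8 cont=1 payload=0x68=104: acc |= 104<<7 -> acc=13362 shift=14
  byte[6]=0xA4 cont=1 payload=0x24=36: acc |= 36<<14 -> acc=603186 shift=21
  byte[7]=0x0B cont=0 payload=0x0B=11: acc |= 11<<21 -> acc=23671858 shift=28 [end]
Varint 3: bytes[4:8] = B2 E8 A4 0B -> value 23671858 (4 byte(s))
  byte[8]=0x80 cont=1 payload=0x00=0: acc |= 0<<0 -> acc=0 shift=7
  byte[9]=0x11 cont=0 payload=0x11=17: acc |= 17<<7 -> acc=2176 shift=14 [end]
Varint 4: bytes[8:10] = 80 11 -> value 2176 (2 byte(s))
  byte[10]=0x4F cont=0 payload=0x4F=79: acc |= 79<<0 -> acc=79 shift=7 [end]
Varint 5: bytes[10:11] = 4F -> value 79 (1 byte(s))
  byte[11]=0xB7 cont=1 payload=0x37=55: acc |= 55<<0 -> acc=55 shift=7
  byte[12]=0x91 cont=1 payload=0x11=17: acc |= 17<<7 -> acc=2231 shift=14
  byte[13]=0x28 cont=0 payload=0x28=40: acc |= 40<<14 -> acc=657591 shift=21 [end]
Varint 6: bytes[11:14] = B7 91 28 -> value 657591 (3 byte(s))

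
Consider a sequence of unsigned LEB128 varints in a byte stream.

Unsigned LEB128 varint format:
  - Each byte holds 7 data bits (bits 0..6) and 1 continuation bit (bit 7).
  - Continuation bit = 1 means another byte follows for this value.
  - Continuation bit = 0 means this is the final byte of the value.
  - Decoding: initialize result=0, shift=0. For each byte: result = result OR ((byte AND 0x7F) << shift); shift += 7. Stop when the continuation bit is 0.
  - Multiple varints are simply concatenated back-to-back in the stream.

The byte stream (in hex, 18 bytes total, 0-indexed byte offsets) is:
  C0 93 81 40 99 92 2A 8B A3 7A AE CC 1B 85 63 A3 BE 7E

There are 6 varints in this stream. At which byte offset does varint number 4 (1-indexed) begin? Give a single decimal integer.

  byte[0]=0xC0 cont=1 payload=0x40=64: acc |= 64<<0 -> acc=64 shift=7
  byte[1]=0x93 cont=1 payload=0x13=19: acc |= 19<<7 -> acc=2496 shift=14
  byte[2]=0x81 cont=1 payload=0x01=1: acc |= 1<<14 -> acc=18880 shift=21
  byte[3]=0x40 cont=0 payload=0x40=64: acc |= 64<<21 -> acc=134236608 shift=28 [end]
Varint 1: bytes[0:4] = C0 93 81 40 -> value 134236608 (4 byte(s))
  byte[4]=0x99 cont=1 payload=0x19=25: acc |= 25<<0 -> acc=25 shift=7
  byte[5]=0x92 cont=1 payload=0x12=18: acc |= 18<<7 -> acc=2329 shift=14
  byte[6]=0x2A cont=0 payload=0x2A=42: acc |= 42<<14 -> acc=690457 shift=21 [end]
Varint 2: bytes[4:7] = 99 92 2A -> value 690457 (3 byte(s))
  byte[7]=0x8B cont=1 payload=0x0B=11: acc |= 11<<0 -> acc=11 shift=7
  byte[8]=0xA3 cont=1 payload=0x23=35: acc |= 35<<7 -> acc=4491 shift=14
  byte[9]=0x7A cont=0 payload=0x7A=122: acc |= 122<<14 -> acc=2003339 shift=21 [end]
Varint 3: bytes[7:10] = 8B A3 7A -> value 2003339 (3 byte(s))
  byte[10]=0xAE cont=1 payload=0x2E=46: acc |= 46<<0 -> acc=46 shift=7
  byte[11]=0xCC cont=1 payload=0x4C=76: acc |= 76<<7 -> acc=9774 shift=14
  byte[12]=0x1B cont=0 payload=0x1B=27: acc |= 27<<14 -> acc=452142 shift=21 [end]
Varint 4: bytes[10:13] = AE CC 1B -> value 452142 (3 byte(s))
  byte[13]=0x85 cont=1 payload=0x05=5: acc |= 5<<0 -> acc=5 shift=7
  byte[14]=0x63 cont=0 payload=0x63=99: acc |= 99<<7 -> acc=12677 shift=14 [end]
Varint 5: bytes[13:15] = 85 63 -> value 12677 (2 byte(s))
  byte[15]=0xA3 cont=1 payload=0x23=35: acc |= 35<<0 -> acc=35 shift=7
  byte[16]=0xBE cont=1 payload=0x3E=62: acc |= 62<<7 -> acc=7971 shift=14
  byte[17]=0x7E cont=0 payload=0x7E=126: acc |= 126<<14 -> acc=2072355 shift=21 [end]
Varint 6: bytes[15:18] = A3 BE 7E -> value 2072355 (3 byte(s))

Answer: 10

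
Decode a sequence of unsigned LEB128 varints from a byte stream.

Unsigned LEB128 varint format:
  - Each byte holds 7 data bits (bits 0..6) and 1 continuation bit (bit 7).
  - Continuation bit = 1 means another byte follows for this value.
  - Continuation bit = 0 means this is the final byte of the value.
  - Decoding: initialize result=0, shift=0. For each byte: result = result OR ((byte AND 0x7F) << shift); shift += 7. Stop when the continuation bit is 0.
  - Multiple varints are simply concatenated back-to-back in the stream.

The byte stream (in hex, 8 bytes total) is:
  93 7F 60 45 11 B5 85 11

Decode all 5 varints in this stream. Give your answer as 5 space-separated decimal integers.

  byte[0]=0x93 cont=1 payload=0x13=19: acc |= 19<<0 -> acc=19 shift=7
  byte[1]=0x7F cont=0 payload=0x7F=127: acc |= 127<<7 -> acc=16275 shift=14 [end]
Varint 1: bytes[0:2] = 93 7F -> value 16275 (2 byte(s))
  byte[2]=0x60 cont=0 payload=0x60=96: acc |= 96<<0 -> acc=96 shift=7 [end]
Varint 2: bytes[2:3] = 60 -> value 96 (1 byte(s))
  byte[3]=0x45 cont=0 payload=0x45=69: acc |= 69<<0 -> acc=69 shift=7 [end]
Varint 3: bytes[3:4] = 45 -> value 69 (1 byte(s))
  byte[4]=0x11 cont=0 payload=0x11=17: acc |= 17<<0 -> acc=17 shift=7 [end]
Varint 4: bytes[4:5] = 11 -> value 17 (1 byte(s))
  byte[5]=0xB5 cont=1 payload=0x35=53: acc |= 53<<0 -> acc=53 shift=7
  byte[6]=0x85 cont=1 payload=0x05=5: acc |= 5<<7 -> acc=693 shift=14
  byte[7]=0x11 cont=0 payload=0x11=17: acc |= 17<<14 -> acc=279221 shift=21 [end]
Varint 5: bytes[5:8] = B5 85 11 -> value 279221 (3 byte(s))

Answer: 16275 96 69 17 279221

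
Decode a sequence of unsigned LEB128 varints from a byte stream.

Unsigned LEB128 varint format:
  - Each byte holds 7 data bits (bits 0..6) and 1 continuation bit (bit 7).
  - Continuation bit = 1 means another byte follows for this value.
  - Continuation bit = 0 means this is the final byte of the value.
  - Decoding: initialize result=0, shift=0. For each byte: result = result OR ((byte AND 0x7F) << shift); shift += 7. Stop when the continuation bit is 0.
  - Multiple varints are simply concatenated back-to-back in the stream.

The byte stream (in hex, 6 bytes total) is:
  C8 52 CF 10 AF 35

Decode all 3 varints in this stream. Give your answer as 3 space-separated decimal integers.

Answer: 10568 2127 6831

Derivation:
  byte[0]=0xC8 cont=1 payload=0x48=72: acc |= 72<<0 -> acc=72 shift=7
  byte[1]=0x52 cont=0 payload=0x52=82: acc |= 82<<7 -> acc=10568 shift=14 [end]
Varint 1: bytes[0:2] = C8 52 -> value 10568 (2 byte(s))
  byte[2]=0xCF cont=1 payload=0x4F=79: acc |= 79<<0 -> acc=79 shift=7
  byte[3]=0x10 cont=0 payload=0x10=16: acc |= 16<<7 -> acc=2127 shift=14 [end]
Varint 2: bytes[2:4] = CF 10 -> value 2127 (2 byte(s))
  byte[4]=0xAF cont=1 payload=0x2F=47: acc |= 47<<0 -> acc=47 shift=7
  byte[5]=0x35 cont=0 payload=0x35=53: acc |= 53<<7 -> acc=6831 shift=14 [end]
Varint 3: bytes[4:6] = AF 35 -> value 6831 (2 byte(s))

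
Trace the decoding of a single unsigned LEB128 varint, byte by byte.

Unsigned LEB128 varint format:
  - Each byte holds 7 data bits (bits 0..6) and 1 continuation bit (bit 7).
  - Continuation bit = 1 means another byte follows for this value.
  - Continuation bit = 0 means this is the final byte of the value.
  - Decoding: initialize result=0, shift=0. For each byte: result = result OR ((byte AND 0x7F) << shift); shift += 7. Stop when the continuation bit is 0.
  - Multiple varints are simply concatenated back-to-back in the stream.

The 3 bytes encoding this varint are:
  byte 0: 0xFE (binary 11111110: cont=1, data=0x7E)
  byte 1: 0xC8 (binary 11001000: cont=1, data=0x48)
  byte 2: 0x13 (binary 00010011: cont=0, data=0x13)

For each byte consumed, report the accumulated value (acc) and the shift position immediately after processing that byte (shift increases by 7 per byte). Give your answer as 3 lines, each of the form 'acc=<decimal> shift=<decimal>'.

byte 0=0xFE: payload=0x7E=126, contrib = 126<<0 = 126; acc -> 126, shift -> 7
byte 1=0xC8: payload=0x48=72, contrib = 72<<7 = 9216; acc -> 9342, shift -> 14
byte 2=0x13: payload=0x13=19, contrib = 19<<14 = 311296; acc -> 320638, shift -> 21

Answer: acc=126 shift=7
acc=9342 shift=14
acc=320638 shift=21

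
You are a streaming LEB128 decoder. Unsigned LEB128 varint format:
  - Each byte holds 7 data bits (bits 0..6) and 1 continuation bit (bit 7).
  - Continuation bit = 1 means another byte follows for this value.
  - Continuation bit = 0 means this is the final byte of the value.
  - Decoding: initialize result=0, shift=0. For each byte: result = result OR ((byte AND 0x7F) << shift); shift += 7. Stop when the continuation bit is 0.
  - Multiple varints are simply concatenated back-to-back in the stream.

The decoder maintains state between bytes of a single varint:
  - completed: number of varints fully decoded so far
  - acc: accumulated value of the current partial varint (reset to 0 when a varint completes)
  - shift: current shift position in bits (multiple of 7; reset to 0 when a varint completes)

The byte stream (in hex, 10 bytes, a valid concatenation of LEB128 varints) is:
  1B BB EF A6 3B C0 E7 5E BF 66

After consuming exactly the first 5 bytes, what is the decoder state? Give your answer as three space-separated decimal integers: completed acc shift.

byte[0]=0x1B cont=0 payload=0x1B: varint #1 complete (value=27); reset -> completed=1 acc=0 shift=0
byte[1]=0xBB cont=1 payload=0x3B: acc |= 59<<0 -> completed=1 acc=59 shift=7
byte[2]=0xEF cont=1 payload=0x6F: acc |= 111<<7 -> completed=1 acc=14267 shift=14
byte[3]=0xA6 cont=1 payload=0x26: acc |= 38<<14 -> completed=1 acc=636859 shift=21
byte[4]=0x3B cont=0 payload=0x3B: varint #2 complete (value=124368827); reset -> completed=2 acc=0 shift=0

Answer: 2 0 0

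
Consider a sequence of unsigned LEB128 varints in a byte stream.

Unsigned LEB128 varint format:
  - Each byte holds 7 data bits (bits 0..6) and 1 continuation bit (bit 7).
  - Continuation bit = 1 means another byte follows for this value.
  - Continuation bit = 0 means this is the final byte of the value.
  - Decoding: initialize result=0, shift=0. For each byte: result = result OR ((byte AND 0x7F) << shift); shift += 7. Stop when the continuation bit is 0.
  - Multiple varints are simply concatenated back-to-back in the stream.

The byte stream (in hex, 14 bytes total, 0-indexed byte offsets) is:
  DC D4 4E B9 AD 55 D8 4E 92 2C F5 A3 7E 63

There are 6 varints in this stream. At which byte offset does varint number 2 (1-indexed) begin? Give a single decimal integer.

  byte[0]=0xDC cont=1 payload=0x5C=92: acc |= 92<<0 -> acc=92 shift=7
  byte[1]=0xD4 cont=1 payload=0x54=84: acc |= 84<<7 -> acc=10844 shift=14
  byte[2]=0x4E cont=0 payload=0x4E=78: acc |= 78<<14 -> acc=1288796 shift=21 [end]
Varint 1: bytes[0:3] = DC D4 4E -> value 1288796 (3 byte(s))
  byte[3]=0xB9 cont=1 payload=0x39=57: acc |= 57<<0 -> acc=57 shift=7
  byte[4]=0xAD cont=1 payload=0x2D=45: acc |= 45<<7 -> acc=5817 shift=14
  byte[5]=0x55 cont=0 payload=0x55=85: acc |= 85<<14 -> acc=1398457 shift=21 [end]
Varint 2: bytes[3:6] = B9 AD 55 -> value 1398457 (3 byte(s))
  byte[6]=0xD8 cont=1 payload=0x58=88: acc |= 88<<0 -> acc=88 shift=7
  byte[7]=0x4E cont=0 payload=0x4E=78: acc |= 78<<7 -> acc=10072 shift=14 [end]
Varint 3: bytes[6:8] = D8 4E -> value 10072 (2 byte(s))
  byte[8]=0x92 cont=1 payload=0x12=18: acc |= 18<<0 -> acc=18 shift=7
  byte[9]=0x2C cont=0 payload=0x2C=44: acc |= 44<<7 -> acc=5650 shift=14 [end]
Varint 4: bytes[8:10] = 92 2C -> value 5650 (2 byte(s))
  byte[10]=0xF5 cont=1 payload=0x75=117: acc |= 117<<0 -> acc=117 shift=7
  byte[11]=0xA3 cont=1 payload=0x23=35: acc |= 35<<7 -> acc=4597 shift=14
  byte[12]=0x7E cont=0 payload=0x7E=126: acc |= 126<<14 -> acc=2068981 shift=21 [end]
Varint 5: bytes[10:13] = F5 A3 7E -> value 2068981 (3 byte(s))
  byte[13]=0x63 cont=0 payload=0x63=99: acc |= 99<<0 -> acc=99 shift=7 [end]
Varint 6: bytes[13:14] = 63 -> value 99 (1 byte(s))

Answer: 3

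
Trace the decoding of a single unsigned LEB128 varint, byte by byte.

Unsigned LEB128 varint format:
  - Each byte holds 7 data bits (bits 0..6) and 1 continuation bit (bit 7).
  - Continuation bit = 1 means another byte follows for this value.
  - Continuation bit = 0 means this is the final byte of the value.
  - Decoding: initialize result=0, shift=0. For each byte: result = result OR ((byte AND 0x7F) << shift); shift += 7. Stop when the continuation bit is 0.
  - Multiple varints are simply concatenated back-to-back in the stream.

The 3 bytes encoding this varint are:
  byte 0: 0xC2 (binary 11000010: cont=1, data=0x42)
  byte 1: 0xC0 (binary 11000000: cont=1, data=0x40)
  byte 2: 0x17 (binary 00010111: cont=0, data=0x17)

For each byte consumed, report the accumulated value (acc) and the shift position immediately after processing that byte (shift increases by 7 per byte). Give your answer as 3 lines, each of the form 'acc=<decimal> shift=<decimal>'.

Answer: acc=66 shift=7
acc=8258 shift=14
acc=385090 shift=21

Derivation:
byte 0=0xC2: payload=0x42=66, contrib = 66<<0 = 66; acc -> 66, shift -> 7
byte 1=0xC0: payload=0x40=64, contrib = 64<<7 = 8192; acc -> 8258, shift -> 14
byte 2=0x17: payload=0x17=23, contrib = 23<<14 = 376832; acc -> 385090, shift -> 21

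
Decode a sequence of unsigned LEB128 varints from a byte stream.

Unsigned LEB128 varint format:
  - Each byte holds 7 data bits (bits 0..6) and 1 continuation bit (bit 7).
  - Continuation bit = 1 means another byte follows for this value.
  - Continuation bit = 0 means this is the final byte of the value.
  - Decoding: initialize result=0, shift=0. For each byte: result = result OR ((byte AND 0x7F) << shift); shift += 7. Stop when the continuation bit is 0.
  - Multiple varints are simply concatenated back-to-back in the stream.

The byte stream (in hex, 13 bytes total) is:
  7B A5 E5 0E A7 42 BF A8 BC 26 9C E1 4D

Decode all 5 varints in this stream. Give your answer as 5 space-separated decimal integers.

  byte[0]=0x7B cont=0 payload=0x7B=123: acc |= 123<<0 -> acc=123 shift=7 [end]
Varint 1: bytes[0:1] = 7B -> value 123 (1 byte(s))
  byte[1]=0xA5 cont=1 payload=0x25=37: acc |= 37<<0 -> acc=37 shift=7
  byte[2]=0xE5 cont=1 payload=0x65=101: acc |= 101<<7 -> acc=12965 shift=14
  byte[3]=0x0E cont=0 payload=0x0E=14: acc |= 14<<14 -> acc=242341 shift=21 [end]
Varint 2: bytes[1:4] = A5 E5 0E -> value 242341 (3 byte(s))
  byte[4]=0xA7 cont=1 payload=0x27=39: acc |= 39<<0 -> acc=39 shift=7
  byte[5]=0x42 cont=0 payload=0x42=66: acc |= 66<<7 -> acc=8487 shift=14 [end]
Varint 3: bytes[4:6] = A7 42 -> value 8487 (2 byte(s))
  byte[6]=0xBF cont=1 payload=0x3F=63: acc |= 63<<0 -> acc=63 shift=7
  byte[7]=0xA8 cont=1 payload=0x28=40: acc |= 40<<7 -> acc=5183 shift=14
  byte[8]=0xBC cont=1 payload=0x3C=60: acc |= 60<<14 -> acc=988223 shift=21
  byte[9]=0x26 cont=0 payload=0x26=38: acc |= 38<<21 -> acc=80679999 shift=28 [end]
Varint 4: bytes[6:10] = BF A8 BC 26 -> value 80679999 (4 byte(s))
  byte[10]=0x9C cont=1 payload=0x1C=28: acc |= 28<<0 -> acc=28 shift=7
  byte[11]=0xE1 cont=1 payload=0x61=97: acc |= 97<<7 -> acc=12444 shift=14
  byte[12]=0x4D cont=0 payload=0x4D=77: acc |= 77<<14 -> acc=1274012 shift=21 [end]
Varint 5: bytes[10:13] = 9C E1 4D -> value 1274012 (3 byte(s))

Answer: 123 242341 8487 80679999 1274012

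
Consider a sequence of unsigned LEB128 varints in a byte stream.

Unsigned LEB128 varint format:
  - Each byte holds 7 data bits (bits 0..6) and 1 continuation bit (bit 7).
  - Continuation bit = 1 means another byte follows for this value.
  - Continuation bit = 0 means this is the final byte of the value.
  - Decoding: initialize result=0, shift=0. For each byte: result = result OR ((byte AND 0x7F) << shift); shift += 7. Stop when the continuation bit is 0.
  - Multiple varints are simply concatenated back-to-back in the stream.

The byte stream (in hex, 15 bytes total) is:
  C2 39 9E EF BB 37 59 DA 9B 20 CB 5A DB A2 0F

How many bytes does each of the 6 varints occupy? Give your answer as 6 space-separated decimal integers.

Answer: 2 4 1 3 2 3

Derivation:
  byte[0]=0xC2 cont=1 payload=0x42=66: acc |= 66<<0 -> acc=66 shift=7
  byte[1]=0x39 cont=0 payload=0x39=57: acc |= 57<<7 -> acc=7362 shift=14 [end]
Varint 1: bytes[0:2] = C2 39 -> value 7362 (2 byte(s))
  byte[2]=0x9E cont=1 payload=0x1E=30: acc |= 30<<0 -> acc=30 shift=7
  byte[3]=0xEF cont=1 payload=0x6F=111: acc |= 111<<7 -> acc=14238 shift=14
  byte[4]=0xBB cont=1 payload=0x3B=59: acc |= 59<<14 -> acc=980894 shift=21
  byte[5]=0x37 cont=0 payload=0x37=55: acc |= 55<<21 -> acc=116324254 shift=28 [end]
Varint 2: bytes[2:6] = 9E EF BB 37 -> value 116324254 (4 byte(s))
  byte[6]=0x59 cont=0 payload=0x59=89: acc |= 89<<0 -> acc=89 shift=7 [end]
Varint 3: bytes[6:7] = 59 -> value 89 (1 byte(s))
  byte[7]=0xDA cont=1 payload=0x5A=90: acc |= 90<<0 -> acc=90 shift=7
  byte[8]=0x9B cont=1 payload=0x1B=27: acc |= 27<<7 -> acc=3546 shift=14
  byte[9]=0x20 cont=0 payload=0x20=32: acc |= 32<<14 -> acc=527834 shift=21 [end]
Varint 4: bytes[7:10] = DA 9B 20 -> value 527834 (3 byte(s))
  byte[10]=0xCB cont=1 payload=0x4B=75: acc |= 75<<0 -> acc=75 shift=7
  byte[11]=0x5A cont=0 payload=0x5A=90: acc |= 90<<7 -> acc=11595 shift=14 [end]
Varint 5: bytes[10:12] = CB 5A -> value 11595 (2 byte(s))
  byte[12]=0xDB cont=1 payload=0x5B=91: acc |= 91<<0 -> acc=91 shift=7
  byte[13]=0xA2 cont=1 payload=0x22=34: acc |= 34<<7 -> acc=4443 shift=14
  byte[14]=0x0F cont=0 payload=0x0F=15: acc |= 15<<14 -> acc=250203 shift=21 [end]
Varint 6: bytes[12:15] = DB A2 0F -> value 250203 (3 byte(s))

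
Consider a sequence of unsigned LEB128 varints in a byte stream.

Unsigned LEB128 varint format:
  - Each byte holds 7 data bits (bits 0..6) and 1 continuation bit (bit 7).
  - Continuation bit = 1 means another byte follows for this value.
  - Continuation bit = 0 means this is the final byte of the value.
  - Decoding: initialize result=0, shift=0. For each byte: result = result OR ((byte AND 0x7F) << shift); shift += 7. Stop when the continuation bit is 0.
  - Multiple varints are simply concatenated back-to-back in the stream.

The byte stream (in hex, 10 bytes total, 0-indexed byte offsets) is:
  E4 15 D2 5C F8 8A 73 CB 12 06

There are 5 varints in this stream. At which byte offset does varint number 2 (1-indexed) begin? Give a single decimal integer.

Answer: 2

Derivation:
  byte[0]=0xE4 cont=1 payload=0x64=100: acc |= 100<<0 -> acc=100 shift=7
  byte[1]=0x15 cont=0 payload=0x15=21: acc |= 21<<7 -> acc=2788 shift=14 [end]
Varint 1: bytes[0:2] = E4 15 -> value 2788 (2 byte(s))
  byte[2]=0xD2 cont=1 payload=0x52=82: acc |= 82<<0 -> acc=82 shift=7
  byte[3]=0x5C cont=0 payload=0x5C=92: acc |= 92<<7 -> acc=11858 shift=14 [end]
Varint 2: bytes[2:4] = D2 5C -> value 11858 (2 byte(s))
  byte[4]=0xF8 cont=1 payload=0x78=120: acc |= 120<<0 -> acc=120 shift=7
  byte[5]=0x8A cont=1 payload=0x0A=10: acc |= 10<<7 -> acc=1400 shift=14
  byte[6]=0x73 cont=0 payload=0x73=115: acc |= 115<<14 -> acc=1885560 shift=21 [end]
Varint 3: bytes[4:7] = F8 8A 73 -> value 1885560 (3 byte(s))
  byte[7]=0xCB cont=1 payload=0x4B=75: acc |= 75<<0 -> acc=75 shift=7
  byte[8]=0x12 cont=0 payload=0x12=18: acc |= 18<<7 -> acc=2379 shift=14 [end]
Varint 4: bytes[7:9] = CB 12 -> value 2379 (2 byte(s))
  byte[9]=0x06 cont=0 payload=0x06=6: acc |= 6<<0 -> acc=6 shift=7 [end]
Varint 5: bytes[9:10] = 06 -> value 6 (1 byte(s))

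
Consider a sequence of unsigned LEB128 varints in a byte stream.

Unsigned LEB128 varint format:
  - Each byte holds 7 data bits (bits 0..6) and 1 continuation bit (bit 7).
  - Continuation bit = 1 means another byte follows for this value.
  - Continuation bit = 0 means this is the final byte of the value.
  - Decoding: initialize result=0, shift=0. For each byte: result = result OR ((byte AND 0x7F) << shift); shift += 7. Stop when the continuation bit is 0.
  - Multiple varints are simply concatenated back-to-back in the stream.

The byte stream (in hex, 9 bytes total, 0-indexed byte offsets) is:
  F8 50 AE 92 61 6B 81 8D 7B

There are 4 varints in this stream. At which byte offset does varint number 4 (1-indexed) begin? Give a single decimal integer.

Answer: 6

Derivation:
  byte[0]=0xF8 cont=1 payload=0x78=120: acc |= 120<<0 -> acc=120 shift=7
  byte[1]=0x50 cont=0 payload=0x50=80: acc |= 80<<7 -> acc=10360 shift=14 [end]
Varint 1: bytes[0:2] = F8 50 -> value 10360 (2 byte(s))
  byte[2]=0xAE cont=1 payload=0x2E=46: acc |= 46<<0 -> acc=46 shift=7
  byte[3]=0x92 cont=1 payload=0x12=18: acc |= 18<<7 -> acc=2350 shift=14
  byte[4]=0x61 cont=0 payload=0x61=97: acc |= 97<<14 -> acc=1591598 shift=21 [end]
Varint 2: bytes[2:5] = AE 92 61 -> value 1591598 (3 byte(s))
  byte[5]=0x6B cont=0 payload=0x6B=107: acc |= 107<<0 -> acc=107 shift=7 [end]
Varint 3: bytes[5:6] = 6B -> value 107 (1 byte(s))
  byte[6]=0x81 cont=1 payload=0x01=1: acc |= 1<<0 -> acc=1 shift=7
  byte[7]=0x8D cont=1 payload=0x0D=13: acc |= 13<<7 -> acc=1665 shift=14
  byte[8]=0x7B cont=0 payload=0x7B=123: acc |= 123<<14 -> acc=2016897 shift=21 [end]
Varint 4: bytes[6:9] = 81 8D 7B -> value 2016897 (3 byte(s))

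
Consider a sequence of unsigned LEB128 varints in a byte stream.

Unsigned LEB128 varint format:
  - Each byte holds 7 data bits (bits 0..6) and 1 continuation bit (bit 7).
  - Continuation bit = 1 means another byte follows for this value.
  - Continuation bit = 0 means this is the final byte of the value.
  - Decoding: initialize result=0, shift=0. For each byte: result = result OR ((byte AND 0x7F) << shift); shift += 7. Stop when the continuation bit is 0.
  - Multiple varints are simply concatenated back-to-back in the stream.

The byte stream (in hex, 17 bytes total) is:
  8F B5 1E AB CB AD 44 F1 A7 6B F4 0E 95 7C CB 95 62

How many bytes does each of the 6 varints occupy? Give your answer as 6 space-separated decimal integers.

  byte[0]=0x8F cont=1 payload=0x0F=15: acc |= 15<<0 -> acc=15 shift=7
  byte[1]=0xB5 cont=1 payload=0x35=53: acc |= 53<<7 -> acc=6799 shift=14
  byte[2]=0x1E cont=0 payload=0x1E=30: acc |= 30<<14 -> acc=498319 shift=21 [end]
Varint 1: bytes[0:3] = 8F B5 1E -> value 498319 (3 byte(s))
  byte[3]=0xAB cont=1 payload=0x2B=43: acc |= 43<<0 -> acc=43 shift=7
  byte[4]=0xCB cont=1 payload=0x4B=75: acc |= 75<<7 -> acc=9643 shift=14
  byte[5]=0xAD cont=1 payload=0x2D=45: acc |= 45<<14 -> acc=746923 shift=21
  byte[6]=0x44 cont=0 payload=0x44=68: acc |= 68<<21 -> acc=143353259 shift=28 [end]
Varint 2: bytes[3:7] = AB CB AD 44 -> value 143353259 (4 byte(s))
  byte[7]=0xF1 cont=1 payload=0x71=113: acc |= 113<<0 -> acc=113 shift=7
  byte[8]=0xA7 cont=1 payload=0x27=39: acc |= 39<<7 -> acc=5105 shift=14
  byte[9]=0x6B cont=0 payload=0x6B=107: acc |= 107<<14 -> acc=1758193 shift=21 [end]
Varint 3: bytes[7:10] = F1 A7 6B -> value 1758193 (3 byte(s))
  byte[10]=0xF4 cont=1 payload=0x74=116: acc |= 116<<0 -> acc=116 shift=7
  byte[11]=0x0E cont=0 payload=0x0E=14: acc |= 14<<7 -> acc=1908 shift=14 [end]
Varint 4: bytes[10:12] = F4 0E -> value 1908 (2 byte(s))
  byte[12]=0x95 cont=1 payload=0x15=21: acc |= 21<<0 -> acc=21 shift=7
  byte[13]=0x7C cont=0 payload=0x7C=124: acc |= 124<<7 -> acc=15893 shift=14 [end]
Varint 5: bytes[12:14] = 95 7C -> value 15893 (2 byte(s))
  byte[14]=0xCB cont=1 payload=0x4B=75: acc |= 75<<0 -> acc=75 shift=7
  byte[15]=0x95 cont=1 payload=0x15=21: acc |= 21<<7 -> acc=2763 shift=14
  byte[16]=0x62 cont=0 payload=0x62=98: acc |= 98<<14 -> acc=1608395 shift=21 [end]
Varint 6: bytes[14:17] = CB 95 62 -> value 1608395 (3 byte(s))

Answer: 3 4 3 2 2 3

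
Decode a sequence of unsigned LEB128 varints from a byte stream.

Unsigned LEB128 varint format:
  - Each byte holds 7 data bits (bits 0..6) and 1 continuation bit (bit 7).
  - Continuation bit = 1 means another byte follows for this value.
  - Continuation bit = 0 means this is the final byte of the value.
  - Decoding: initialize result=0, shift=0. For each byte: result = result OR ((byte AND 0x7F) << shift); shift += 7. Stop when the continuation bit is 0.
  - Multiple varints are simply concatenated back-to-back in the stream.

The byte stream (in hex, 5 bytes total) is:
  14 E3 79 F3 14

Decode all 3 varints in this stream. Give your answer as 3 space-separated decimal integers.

Answer: 20 15587 2675

Derivation:
  byte[0]=0x14 cont=0 payload=0x14=20: acc |= 20<<0 -> acc=20 shift=7 [end]
Varint 1: bytes[0:1] = 14 -> value 20 (1 byte(s))
  byte[1]=0xE3 cont=1 payload=0x63=99: acc |= 99<<0 -> acc=99 shift=7
  byte[2]=0x79 cont=0 payload=0x79=121: acc |= 121<<7 -> acc=15587 shift=14 [end]
Varint 2: bytes[1:3] = E3 79 -> value 15587 (2 byte(s))
  byte[3]=0xF3 cont=1 payload=0x73=115: acc |= 115<<0 -> acc=115 shift=7
  byte[4]=0x14 cont=0 payload=0x14=20: acc |= 20<<7 -> acc=2675 shift=14 [end]
Varint 3: bytes[3:5] = F3 14 -> value 2675 (2 byte(s))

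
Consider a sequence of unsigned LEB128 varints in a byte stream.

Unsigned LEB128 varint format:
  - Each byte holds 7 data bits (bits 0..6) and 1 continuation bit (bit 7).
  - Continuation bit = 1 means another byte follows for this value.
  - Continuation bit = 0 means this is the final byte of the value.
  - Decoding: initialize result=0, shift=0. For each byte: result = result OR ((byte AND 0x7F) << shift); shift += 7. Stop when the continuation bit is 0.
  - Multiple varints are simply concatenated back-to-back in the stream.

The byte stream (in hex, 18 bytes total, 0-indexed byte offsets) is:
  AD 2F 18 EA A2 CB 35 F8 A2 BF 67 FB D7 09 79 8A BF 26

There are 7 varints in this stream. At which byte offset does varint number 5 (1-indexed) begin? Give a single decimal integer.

Answer: 11

Derivation:
  byte[0]=0xAD cont=1 payload=0x2D=45: acc |= 45<<0 -> acc=45 shift=7
  byte[1]=0x2F cont=0 payload=0x2F=47: acc |= 47<<7 -> acc=6061 shift=14 [end]
Varint 1: bytes[0:2] = AD 2F -> value 6061 (2 byte(s))
  byte[2]=0x18 cont=0 payload=0x18=24: acc |= 24<<0 -> acc=24 shift=7 [end]
Varint 2: bytes[2:3] = 18 -> value 24 (1 byte(s))
  byte[3]=0xEA cont=1 payload=0x6A=106: acc |= 106<<0 -> acc=106 shift=7
  byte[4]=0xA2 cont=1 payload=0x22=34: acc |= 34<<7 -> acc=4458 shift=14
  byte[5]=0xCB cont=1 payload=0x4B=75: acc |= 75<<14 -> acc=1233258 shift=21
  byte[6]=0x35 cont=0 payload=0x35=53: acc |= 53<<21 -> acc=112382314 shift=28 [end]
Varint 3: bytes[3:7] = EA A2 CB 35 -> value 112382314 (4 byte(s))
  byte[7]=0xF8 cont=1 payload=0x78=120: acc |= 120<<0 -> acc=120 shift=7
  byte[8]=0xA2 cont=1 payload=0x22=34: acc |= 34<<7 -> acc=4472 shift=14
  byte[9]=0xBF cont=1 payload=0x3F=63: acc |= 63<<14 -> acc=1036664 shift=21
  byte[10]=0x67 cont=0 payload=0x67=103: acc |= 103<<21 -> acc=217043320 shift=28 [end]
Varint 4: bytes[7:11] = F8 A2 BF 67 -> value 217043320 (4 byte(s))
  byte[11]=0xFB cont=1 payload=0x7B=123: acc |= 123<<0 -> acc=123 shift=7
  byte[12]=0xD7 cont=1 payload=0x57=87: acc |= 87<<7 -> acc=11259 shift=14
  byte[13]=0x09 cont=0 payload=0x09=9: acc |= 9<<14 -> acc=158715 shift=21 [end]
Varint 5: bytes[11:14] = FB D7 09 -> value 158715 (3 byte(s))
  byte[14]=0x79 cont=0 payload=0x79=121: acc |= 121<<0 -> acc=121 shift=7 [end]
Varint 6: bytes[14:15] = 79 -> value 121 (1 byte(s))
  byte[15]=0x8A cont=1 payload=0x0A=10: acc |= 10<<0 -> acc=10 shift=7
  byte[16]=0xBF cont=1 payload=0x3F=63: acc |= 63<<7 -> acc=8074 shift=14
  byte[17]=0x26 cont=0 payload=0x26=38: acc |= 38<<14 -> acc=630666 shift=21 [end]
Varint 7: bytes[15:18] = 8A BF 26 -> value 630666 (3 byte(s))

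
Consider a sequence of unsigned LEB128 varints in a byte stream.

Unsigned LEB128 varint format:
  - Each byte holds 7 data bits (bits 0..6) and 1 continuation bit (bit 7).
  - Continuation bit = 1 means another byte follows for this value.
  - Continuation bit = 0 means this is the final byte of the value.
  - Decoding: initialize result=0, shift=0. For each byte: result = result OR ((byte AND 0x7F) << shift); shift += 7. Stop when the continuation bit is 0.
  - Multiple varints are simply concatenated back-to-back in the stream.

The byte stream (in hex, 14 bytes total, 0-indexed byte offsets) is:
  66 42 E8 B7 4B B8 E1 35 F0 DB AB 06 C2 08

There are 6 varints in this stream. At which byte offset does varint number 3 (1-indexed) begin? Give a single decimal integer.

Answer: 2

Derivation:
  byte[0]=0x66 cont=0 payload=0x66=102: acc |= 102<<0 -> acc=102 shift=7 [end]
Varint 1: bytes[0:1] = 66 -> value 102 (1 byte(s))
  byte[1]=0x42 cont=0 payload=0x42=66: acc |= 66<<0 -> acc=66 shift=7 [end]
Varint 2: bytes[1:2] = 42 -> value 66 (1 byte(s))
  byte[2]=0xE8 cont=1 payload=0x68=104: acc |= 104<<0 -> acc=104 shift=7
  byte[3]=0xB7 cont=1 payload=0x37=55: acc |= 55<<7 -> acc=7144 shift=14
  byte[4]=0x4B cont=0 payload=0x4B=75: acc |= 75<<14 -> acc=1235944 shift=21 [end]
Varint 3: bytes[2:5] = E8 B7 4B -> value 1235944 (3 byte(s))
  byte[5]=0xB8 cont=1 payload=0x38=56: acc |= 56<<0 -> acc=56 shift=7
  byte[6]=0xE1 cont=1 payload=0x61=97: acc |= 97<<7 -> acc=12472 shift=14
  byte[7]=0x35 cont=0 payload=0x35=53: acc |= 53<<14 -> acc=880824 shift=21 [end]
Varint 4: bytes[5:8] = B8 E1 35 -> value 880824 (3 byte(s))
  byte[8]=0xF0 cont=1 payload=0x70=112: acc |= 112<<0 -> acc=112 shift=7
  byte[9]=0xDB cont=1 payload=0x5B=91: acc |= 91<<7 -> acc=11760 shift=14
  byte[10]=0xAB cont=1 payload=0x2B=43: acc |= 43<<14 -> acc=716272 shift=21
  byte[11]=0x06 cont=0 payload=0x06=6: acc |= 6<<21 -> acc=13299184 shift=28 [end]
Varint 5: bytes[8:12] = F0 DB AB 06 -> value 13299184 (4 byte(s))
  byte[12]=0xC2 cont=1 payload=0x42=66: acc |= 66<<0 -> acc=66 shift=7
  byte[13]=0x08 cont=0 payload=0x08=8: acc |= 8<<7 -> acc=1090 shift=14 [end]
Varint 6: bytes[12:14] = C2 08 -> value 1090 (2 byte(s))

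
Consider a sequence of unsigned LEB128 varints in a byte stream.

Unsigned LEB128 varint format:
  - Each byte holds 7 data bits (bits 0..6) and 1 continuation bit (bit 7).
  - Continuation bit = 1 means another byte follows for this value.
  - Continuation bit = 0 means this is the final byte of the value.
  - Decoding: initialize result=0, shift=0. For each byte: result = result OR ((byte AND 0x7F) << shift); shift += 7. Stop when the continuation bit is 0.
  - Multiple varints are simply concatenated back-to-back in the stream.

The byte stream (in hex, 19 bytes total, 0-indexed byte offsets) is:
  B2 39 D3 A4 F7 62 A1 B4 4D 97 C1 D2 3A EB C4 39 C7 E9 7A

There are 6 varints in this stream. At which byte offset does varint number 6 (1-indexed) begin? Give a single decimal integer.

  byte[0]=0xB2 cont=1 payload=0x32=50: acc |= 50<<0 -> acc=50 shift=7
  byte[1]=0x39 cont=0 payload=0x39=57: acc |= 57<<7 -> acc=7346 shift=14 [end]
Varint 1: bytes[0:2] = B2 39 -> value 7346 (2 byte(s))
  byte[2]=0xD3 cont=1 payload=0x53=83: acc |= 83<<0 -> acc=83 shift=7
  byte[3]=0xA4 cont=1 payload=0x24=36: acc |= 36<<7 -> acc=4691 shift=14
  byte[4]=0xF7 cont=1 payload=0x77=119: acc |= 119<<14 -> acc=1954387 shift=21
  byte[5]=0x62 cont=0 payload=0x62=98: acc |= 98<<21 -> acc=207475283 shift=28 [end]
Varint 2: bytes[2:6] = D3 A4 F7 62 -> value 207475283 (4 byte(s))
  byte[6]=0xA1 cont=1 payload=0x21=33: acc |= 33<<0 -> acc=33 shift=7
  byte[7]=0xB4 cont=1 payload=0x34=52: acc |= 52<<7 -> acc=6689 shift=14
  byte[8]=0x4D cont=0 payload=0x4D=77: acc |= 77<<14 -> acc=1268257 shift=21 [end]
Varint 3: bytes[6:9] = A1 B4 4D -> value 1268257 (3 byte(s))
  byte[9]=0x97 cont=1 payload=0x17=23: acc |= 23<<0 -> acc=23 shift=7
  byte[10]=0xC1 cont=1 payload=0x41=65: acc |= 65<<7 -> acc=8343 shift=14
  byte[11]=0xD2 cont=1 payload=0x52=82: acc |= 82<<14 -> acc=1351831 shift=21
  byte[12]=0x3A cont=0 payload=0x3A=58: acc |= 58<<21 -> acc=122986647 shift=28 [end]
Varint 4: bytes[9:13] = 97 C1 D2 3A -> value 122986647 (4 byte(s))
  byte[13]=0xEB cont=1 payload=0x6B=107: acc |= 107<<0 -> acc=107 shift=7
  byte[14]=0xC4 cont=1 payload=0x44=68: acc |= 68<<7 -> acc=8811 shift=14
  byte[15]=0x39 cont=0 payload=0x39=57: acc |= 57<<14 -> acc=942699 shift=21 [end]
Varint 5: bytes[13:16] = EB C4 39 -> value 942699 (3 byte(s))
  byte[16]=0xC7 cont=1 payload=0x47=71: acc |= 71<<0 -> acc=71 shift=7
  byte[17]=0xE9 cont=1 payload=0x69=105: acc |= 105<<7 -> acc=13511 shift=14
  byte[18]=0x7A cont=0 payload=0x7A=122: acc |= 122<<14 -> acc=2012359 shift=21 [end]
Varint 6: bytes[16:19] = C7 E9 7A -> value 2012359 (3 byte(s))

Answer: 16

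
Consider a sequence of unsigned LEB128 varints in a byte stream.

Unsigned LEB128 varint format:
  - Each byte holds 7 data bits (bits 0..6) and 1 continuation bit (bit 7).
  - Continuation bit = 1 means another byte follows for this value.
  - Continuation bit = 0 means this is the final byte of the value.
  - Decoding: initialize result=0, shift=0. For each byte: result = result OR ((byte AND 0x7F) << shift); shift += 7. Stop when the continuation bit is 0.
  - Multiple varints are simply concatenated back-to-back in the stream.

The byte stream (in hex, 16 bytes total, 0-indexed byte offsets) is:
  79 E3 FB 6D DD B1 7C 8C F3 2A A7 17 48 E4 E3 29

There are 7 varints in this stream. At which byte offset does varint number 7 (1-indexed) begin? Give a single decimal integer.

Answer: 13

Derivation:
  byte[0]=0x79 cont=0 payload=0x79=121: acc |= 121<<0 -> acc=121 shift=7 [end]
Varint 1: bytes[0:1] = 79 -> value 121 (1 byte(s))
  byte[1]=0xE3 cont=1 payload=0x63=99: acc |= 99<<0 -> acc=99 shift=7
  byte[2]=0xFB cont=1 payload=0x7B=123: acc |= 123<<7 -> acc=15843 shift=14
  byte[3]=0x6D cont=0 payload=0x6D=109: acc |= 109<<14 -> acc=1801699 shift=21 [end]
Varint 2: bytes[1:4] = E3 FB 6D -> value 1801699 (3 byte(s))
  byte[4]=0xDD cont=1 payload=0x5D=93: acc |= 93<<0 -> acc=93 shift=7
  byte[5]=0xB1 cont=1 payload=0x31=49: acc |= 49<<7 -> acc=6365 shift=14
  byte[6]=0x7C cont=0 payload=0x7C=124: acc |= 124<<14 -> acc=2037981 shift=21 [end]
Varint 3: bytes[4:7] = DD B1 7C -> value 2037981 (3 byte(s))
  byte[7]=0x8C cont=1 payload=0x0C=12: acc |= 12<<0 -> acc=12 shift=7
  byte[8]=0xF3 cont=1 payload=0x73=115: acc |= 115<<7 -> acc=14732 shift=14
  byte[9]=0x2A cont=0 payload=0x2A=42: acc |= 42<<14 -> acc=702860 shift=21 [end]
Varint 4: bytes[7:10] = 8C F3 2A -> value 702860 (3 byte(s))
  byte[10]=0xA7 cont=1 payload=0x27=39: acc |= 39<<0 -> acc=39 shift=7
  byte[11]=0x17 cont=0 payload=0x17=23: acc |= 23<<7 -> acc=2983 shift=14 [end]
Varint 5: bytes[10:12] = A7 17 -> value 2983 (2 byte(s))
  byte[12]=0x48 cont=0 payload=0x48=72: acc |= 72<<0 -> acc=72 shift=7 [end]
Varint 6: bytes[12:13] = 48 -> value 72 (1 byte(s))
  byte[13]=0xE4 cont=1 payload=0x64=100: acc |= 100<<0 -> acc=100 shift=7
  byte[14]=0xE3 cont=1 payload=0x63=99: acc |= 99<<7 -> acc=12772 shift=14
  byte[15]=0x29 cont=0 payload=0x29=41: acc |= 41<<14 -> acc=684516 shift=21 [end]
Varint 7: bytes[13:16] = E4 E3 29 -> value 684516 (3 byte(s))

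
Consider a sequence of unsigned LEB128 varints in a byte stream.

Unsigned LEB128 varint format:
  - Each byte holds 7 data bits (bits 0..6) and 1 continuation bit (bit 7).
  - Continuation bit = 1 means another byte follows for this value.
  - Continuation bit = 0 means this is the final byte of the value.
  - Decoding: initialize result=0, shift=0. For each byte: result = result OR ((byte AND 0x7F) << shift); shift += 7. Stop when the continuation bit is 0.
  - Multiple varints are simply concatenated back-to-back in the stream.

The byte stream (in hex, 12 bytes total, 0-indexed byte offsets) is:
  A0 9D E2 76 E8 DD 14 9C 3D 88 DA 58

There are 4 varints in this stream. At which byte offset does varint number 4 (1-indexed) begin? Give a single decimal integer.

Answer: 9

Derivation:
  byte[0]=0xA0 cont=1 payload=0x20=32: acc |= 32<<0 -> acc=32 shift=7
  byte[1]=0x9D cont=1 payload=0x1D=29: acc |= 29<<7 -> acc=3744 shift=14
  byte[2]=0xE2 cont=1 payload=0x62=98: acc |= 98<<14 -> acc=1609376 shift=21
  byte[3]=0x76 cont=0 payload=0x76=118: acc |= 118<<21 -> acc=249073312 shift=28 [end]
Varint 1: bytes[0:4] = A0 9D E2 76 -> value 249073312 (4 byte(s))
  byte[4]=0xE8 cont=1 payload=0x68=104: acc |= 104<<0 -> acc=104 shift=7
  byte[5]=0xDD cont=1 payload=0x5D=93: acc |= 93<<7 -> acc=12008 shift=14
  byte[6]=0x14 cont=0 payload=0x14=20: acc |= 20<<14 -> acc=339688 shift=21 [end]
Varint 2: bytes[4:7] = E8 DD 14 -> value 339688 (3 byte(s))
  byte[7]=0x9C cont=1 payload=0x1C=28: acc |= 28<<0 -> acc=28 shift=7
  byte[8]=0x3D cont=0 payload=0x3D=61: acc |= 61<<7 -> acc=7836 shift=14 [end]
Varint 3: bytes[7:9] = 9C 3D -> value 7836 (2 byte(s))
  byte[9]=0x88 cont=1 payload=0x08=8: acc |= 8<<0 -> acc=8 shift=7
  byte[10]=0xDA cont=1 payload=0x5A=90: acc |= 90<<7 -> acc=11528 shift=14
  byte[11]=0x58 cont=0 payload=0x58=88: acc |= 88<<14 -> acc=1453320 shift=21 [end]
Varint 4: bytes[9:12] = 88 DA 58 -> value 1453320 (3 byte(s))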